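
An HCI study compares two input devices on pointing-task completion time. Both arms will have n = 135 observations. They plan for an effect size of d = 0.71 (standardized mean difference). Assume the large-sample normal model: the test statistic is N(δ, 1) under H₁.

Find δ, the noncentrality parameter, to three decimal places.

The noncentrality parameter scales effect size by the design's sample-size factor: δ = d·√(n/2) = 0.71 × √(135/2) = 5.8332

δ ≈ 5.833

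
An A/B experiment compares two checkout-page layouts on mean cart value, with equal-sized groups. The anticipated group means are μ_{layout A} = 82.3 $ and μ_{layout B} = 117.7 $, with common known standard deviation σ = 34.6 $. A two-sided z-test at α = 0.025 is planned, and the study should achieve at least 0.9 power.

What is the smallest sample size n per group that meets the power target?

n = 24 per group

Standardized effect: d = |μ_{layout A} − μ_{layout B}| / σ = |82.3 − 117.7| / 34.6 = 1.0231
For power 0.9 need Φ(δ − z_{0.0125}) = 0.9, so δ = z_{0.0125} + z_{0.10} = 2.241 + 1.282 = 3.523.
(Ignoring the negligible lower-tail rejection probability gives the usual closed-form inversion.)
δ = d·√(n/2) ⇒ n = 2(δ/d)² = 2 × (3.523 / 1.0231)² = 23.71.
Round up to the next whole unit.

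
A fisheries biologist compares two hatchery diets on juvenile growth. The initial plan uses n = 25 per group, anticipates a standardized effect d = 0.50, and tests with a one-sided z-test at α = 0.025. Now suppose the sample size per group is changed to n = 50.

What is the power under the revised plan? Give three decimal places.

With n = 50 per group: δ = d·√(n/2) = 0.50 × √(50/2) = 2.5000. Critical value z_{0.025} = 1.960.
Revised power = Φ(δ − 1.960) = Φ(0.540) = 0.7054.

Power ≈ 0.705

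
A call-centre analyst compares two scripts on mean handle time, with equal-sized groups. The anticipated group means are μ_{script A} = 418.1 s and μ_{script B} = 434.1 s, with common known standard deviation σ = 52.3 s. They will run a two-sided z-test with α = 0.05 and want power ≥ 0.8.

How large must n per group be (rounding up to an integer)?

n = 168 per group

Standardized effect: d = |μ_{script A} − μ_{script B}| / σ = |418.1 − 434.1| / 52.3 = 0.3059
Set Φ(δ − 1.960) = 0.8; then δ − 1.960 = Φ⁻¹(0.8) = 0.842, giving δ = 2.802.
(The Φ(−δ − z_{α/2}) term is vanishingly small for δ > 0 and is dropped in the standard sample-size formula.)
δ = d·√(n/2) ⇒ n = 2(δ/d)² = 2 × (2.802 / 0.3059)² = 167.73.
Rounding up, n = 168 per group.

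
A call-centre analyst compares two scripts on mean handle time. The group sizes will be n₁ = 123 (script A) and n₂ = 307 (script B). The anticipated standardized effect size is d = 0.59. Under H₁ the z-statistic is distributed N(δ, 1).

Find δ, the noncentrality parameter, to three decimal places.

The noncentrality parameter scales effect size by the design's sample-size factor: δ = d / √(1/n₁ + 1/n₂) = 0.59 / √(1/123 + 1/307) = 5.5289

δ ≈ 5.529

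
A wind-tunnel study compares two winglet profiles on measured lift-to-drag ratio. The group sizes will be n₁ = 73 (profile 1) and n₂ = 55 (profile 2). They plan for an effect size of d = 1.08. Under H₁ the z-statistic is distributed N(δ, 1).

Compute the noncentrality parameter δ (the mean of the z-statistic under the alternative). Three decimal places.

δ = d / √(1/n₁ + 1/n₂) = 1.08 / √(1/73 + 1/55) = 6.0487

δ ≈ 6.049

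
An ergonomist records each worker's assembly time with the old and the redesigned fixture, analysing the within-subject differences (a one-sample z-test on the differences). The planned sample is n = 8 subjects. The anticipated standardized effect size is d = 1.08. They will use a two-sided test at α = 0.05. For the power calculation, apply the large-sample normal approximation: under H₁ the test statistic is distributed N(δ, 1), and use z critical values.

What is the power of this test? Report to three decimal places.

Power ≈ 0.863

Noncentrality parameter: δ = d·√n = 1.08 × √8 = 3.0547
Critical value for a two-sided test at α = 0.05: z_{α/2} = 1.960.
Power = Φ(δ − 1.960) + Φ(−δ − 1.960) = Φ(1.095) + Φ(-5.015) = 0.8632 + 0.0000 = 0.8632.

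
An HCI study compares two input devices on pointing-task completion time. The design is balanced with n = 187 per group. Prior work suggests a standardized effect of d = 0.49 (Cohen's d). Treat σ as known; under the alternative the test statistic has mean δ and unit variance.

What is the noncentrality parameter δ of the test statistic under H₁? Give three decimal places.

δ ≈ 4.738

δ = d·√(n/2) = 0.49 × √(187/2) = 4.7381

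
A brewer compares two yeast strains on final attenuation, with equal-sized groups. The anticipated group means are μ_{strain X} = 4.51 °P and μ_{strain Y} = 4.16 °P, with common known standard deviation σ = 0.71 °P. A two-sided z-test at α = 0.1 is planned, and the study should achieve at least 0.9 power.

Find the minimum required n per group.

n = 71 per group

Standardized effect: d = |μ_{strain X} − μ_{strain Y}| / σ = |4.51 − 4.16| / 0.71 = 0.4930
For power 0.9 need Φ(δ − z_{0.05}) = 0.9, so δ = z_{0.05} + z_{0.10} = 1.645 + 1.282 = 2.926.
(The Φ(−δ − z_{α/2}) term is vanishingly small for δ > 0 and is dropped in the standard sample-size formula.)
δ = d·√(n/2) ⇒ n = 2(δ/d)² = 2 × (2.926 / 0.4930)² = 70.48.
Rounding up, n = 71 per group.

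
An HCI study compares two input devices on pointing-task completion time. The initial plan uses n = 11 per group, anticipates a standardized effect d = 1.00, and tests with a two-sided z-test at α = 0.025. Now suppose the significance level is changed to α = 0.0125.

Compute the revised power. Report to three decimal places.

Power ≈ 0.439

δ = d·√(n/2) = 1.00 × √(11/2) = 2.3452 (unchanged). New critical value: z_{0.0063} = 2.498.
Revised power = Φ(δ − 2.498) + Φ(−δ − 2.498) = Φ(-0.152) + Φ(-4.843) = 0.4394 + 0.0000 = 0.4394.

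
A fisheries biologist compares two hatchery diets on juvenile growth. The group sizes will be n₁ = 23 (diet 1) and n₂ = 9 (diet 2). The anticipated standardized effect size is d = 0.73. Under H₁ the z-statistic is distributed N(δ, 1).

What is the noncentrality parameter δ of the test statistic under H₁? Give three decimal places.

δ ≈ 1.857

The noncentrality parameter scales effect size by the design's sample-size factor: δ = d / √(1/n₁ + 1/n₂) = 0.73 / √(1/23 + 1/9) = 1.8567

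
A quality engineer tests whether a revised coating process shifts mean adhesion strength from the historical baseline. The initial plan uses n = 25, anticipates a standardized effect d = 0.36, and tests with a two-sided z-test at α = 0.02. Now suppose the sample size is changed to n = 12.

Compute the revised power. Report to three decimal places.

With n = 12: δ = d·√n = 0.36 × √12 = 1.2471. Critical value z_{0.01} = 2.326.
Revised power = Φ(δ − 2.326) + Φ(−δ − 2.326) = Φ(-1.079) + Φ(-3.573) = 0.1402 + 0.0002 = 0.1404.

Power ≈ 0.140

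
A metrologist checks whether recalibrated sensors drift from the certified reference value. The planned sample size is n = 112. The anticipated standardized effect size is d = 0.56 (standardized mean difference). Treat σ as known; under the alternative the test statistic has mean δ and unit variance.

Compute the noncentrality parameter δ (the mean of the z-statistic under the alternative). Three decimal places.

δ ≈ 5.926

δ = d·√n = 0.56 × √112 = 5.9265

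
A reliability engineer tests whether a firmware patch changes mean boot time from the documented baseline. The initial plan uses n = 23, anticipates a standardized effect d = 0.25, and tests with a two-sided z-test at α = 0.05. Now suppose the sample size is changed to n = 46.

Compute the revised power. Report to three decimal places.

With n = 46: δ = d·√n = 0.25 × √46 = 1.6956. Critical value z_{0.025} = 1.960.
Revised power = Φ(δ − 1.960) + Φ(−δ − 1.960) = Φ(-0.264) + Φ(-3.656) = 0.3957 + 0.0001 = 0.3959.

Power ≈ 0.396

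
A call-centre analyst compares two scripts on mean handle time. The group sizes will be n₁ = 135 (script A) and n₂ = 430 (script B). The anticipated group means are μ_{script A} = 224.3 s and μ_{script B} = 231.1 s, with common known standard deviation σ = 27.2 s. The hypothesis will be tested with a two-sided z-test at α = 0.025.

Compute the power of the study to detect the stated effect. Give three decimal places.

Standardized effect: d = |μ_{script A} − μ_{script B}| / σ = |224.3 − 231.1| / 27.2 = 0.2500
Noncentrality parameter: δ = d / √(1/n₁ + 1/n₂) = 0.2500 / √(1/135 + 1/430) = 2.5341
Two-sided α = 0.025 → critical value z_{0.0125} = 2.241.
Power = Φ(δ − 2.241) + Φ(−δ − 2.241) = Φ(0.293) + Φ(-4.775) = 0.6151 + 0.0000 = 0.6151.

Power ≈ 0.615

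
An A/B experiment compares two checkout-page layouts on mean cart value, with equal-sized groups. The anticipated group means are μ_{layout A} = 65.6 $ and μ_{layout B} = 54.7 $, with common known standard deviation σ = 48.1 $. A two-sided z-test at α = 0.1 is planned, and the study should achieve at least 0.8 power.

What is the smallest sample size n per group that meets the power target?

n = 241 per group

Standardized effect: d = |μ_{layout A} − μ_{layout B}| / σ = |65.6 − 54.7| / 48.1 = 0.2266
For power 0.8 need Φ(δ − z_{0.05}) = 0.8, so δ = z_{0.05} + z_{0.20} = 1.645 + 0.842 = 2.486.
(Ignoring the negligible lower-tail rejection probability gives the usual closed-form inversion.)
δ = d·√(n/2) ⇒ n = 2(δ/d)² = 2 × (2.486 / 0.2266)² = 240.79.
Rounding up, n = 241 per group.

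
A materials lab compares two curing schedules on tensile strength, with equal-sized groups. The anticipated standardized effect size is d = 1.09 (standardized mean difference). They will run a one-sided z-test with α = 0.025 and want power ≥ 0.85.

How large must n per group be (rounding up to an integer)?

Set Φ(δ − 1.960) = 0.85; then δ − 1.960 = Φ⁻¹(0.85) = 1.036, giving δ = 2.996.
δ = d·√(n/2) ⇒ n = 2(δ/d)² = 2 × (2.996 / 1.09)² = 15.11.
Rounding up, n = 16 per group.

n = 16 per group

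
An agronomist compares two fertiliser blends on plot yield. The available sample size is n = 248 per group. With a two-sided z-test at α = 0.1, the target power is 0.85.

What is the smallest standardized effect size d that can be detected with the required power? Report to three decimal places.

Required noncentrality: δ = z_{0.05} + z_{0.15} = 1.645 + 1.036 = 2.681.
(Lower-tail contribution to power is negligible for δ > 0.)
δ = d·√(n/2) ⇒ d = δ/√(n/2) = 2.681/√(248/2) = 0.2408.

d ≈ 0.241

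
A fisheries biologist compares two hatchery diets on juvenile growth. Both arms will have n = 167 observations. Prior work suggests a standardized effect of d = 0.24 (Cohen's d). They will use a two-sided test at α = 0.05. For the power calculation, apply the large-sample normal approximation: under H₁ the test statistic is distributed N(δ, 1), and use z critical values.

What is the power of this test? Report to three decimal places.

Power ≈ 0.592

Noncentrality parameter: δ = d·√(n/2) = 0.24 × √(167/2) = 2.1931
Critical value for a two-sided test at α = 0.05: z_{α/2} = 1.960.
Power = Φ(δ − 1.960) + Φ(−δ − 1.960) = Φ(0.233) + Φ(-4.153) = 0.5922 + 0.0000 = 0.5922.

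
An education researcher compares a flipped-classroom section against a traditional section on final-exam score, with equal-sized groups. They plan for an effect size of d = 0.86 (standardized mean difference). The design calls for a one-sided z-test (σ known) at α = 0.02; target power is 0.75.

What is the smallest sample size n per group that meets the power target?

n = 21 per group

Set Φ(δ − 2.054) = 0.75; then δ − 2.054 = Φ⁻¹(0.75) = 0.674, giving δ = 2.728.
δ = d·√(n/2) ⇒ n = 2(δ/d)² = 2 × (2.728 / 0.86)² = 20.13.
Rounding up, n = 21 per group.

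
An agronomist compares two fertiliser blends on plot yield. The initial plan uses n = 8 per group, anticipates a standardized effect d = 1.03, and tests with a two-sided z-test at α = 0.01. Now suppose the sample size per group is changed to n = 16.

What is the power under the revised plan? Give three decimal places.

With n = 16 per group: δ = d·√(n/2) = 1.03 × √(16/2) = 2.9133. Critical value z_{0.005} = 2.576.
Revised power = Φ(δ − 2.576) + Φ(−δ − 2.576) = Φ(0.337) + Φ(-5.489) = 0.6321 + 0.0000 = 0.6321.

Power ≈ 0.632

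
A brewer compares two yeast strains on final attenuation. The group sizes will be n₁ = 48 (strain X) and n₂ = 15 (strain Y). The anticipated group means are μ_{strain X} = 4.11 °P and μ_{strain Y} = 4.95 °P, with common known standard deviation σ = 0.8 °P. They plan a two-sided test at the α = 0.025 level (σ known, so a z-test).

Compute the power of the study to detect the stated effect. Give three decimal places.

Standardized effect: d = |μ_{strain X} − μ_{strain Y}| / σ = |4.11 − 4.95| / 0.8 = 1.0500
Noncentrality parameter: δ = d / √(1/n₁ + 1/n₂) = 1.0500 / √(1/48 + 1/15) = 3.5496
Critical value for a two-sided test at α = 0.025: z_{α/2} = 2.241.
Power = Φ(δ − 2.241) + Φ(−δ − 2.241) = Φ(1.308) + Φ(-5.791) = 0.9046 + 0.0000 = 0.9046.

Power ≈ 0.905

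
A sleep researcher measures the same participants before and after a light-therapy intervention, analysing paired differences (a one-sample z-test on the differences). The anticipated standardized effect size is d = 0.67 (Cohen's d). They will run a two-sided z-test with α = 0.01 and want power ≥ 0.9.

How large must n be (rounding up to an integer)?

Set Φ(δ − 2.576) = 0.9; then δ − 2.576 = Φ⁻¹(0.9) = 1.282, giving δ = 3.857.
(Ignoring the negligible lower-tail rejection probability gives the usual closed-form inversion.)
δ = d·√n ⇒ n = (δ/d)² = (3.857 / 0.67)² = 33.15.
Rounding up, n = 34.

n = 34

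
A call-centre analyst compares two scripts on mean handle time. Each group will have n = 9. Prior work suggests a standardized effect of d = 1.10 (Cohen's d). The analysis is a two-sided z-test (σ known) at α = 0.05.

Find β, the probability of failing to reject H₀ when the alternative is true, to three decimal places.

Noncentrality parameter: δ = d·√(n/2) = 1.10 × √(9/2) = 2.3335
Critical value for a two-sided test at α = 0.05: z_{α/2} = 1.960.
Power = Φ(δ − 1.960) + Φ(−δ − 1.960) = Φ(0.373) + Φ(-4.293) = 0.6456 + 0.0000 = 0.6456.
Type II error: β = 1 − power = 1 − 0.6456 = 0.3544.

β ≈ 0.354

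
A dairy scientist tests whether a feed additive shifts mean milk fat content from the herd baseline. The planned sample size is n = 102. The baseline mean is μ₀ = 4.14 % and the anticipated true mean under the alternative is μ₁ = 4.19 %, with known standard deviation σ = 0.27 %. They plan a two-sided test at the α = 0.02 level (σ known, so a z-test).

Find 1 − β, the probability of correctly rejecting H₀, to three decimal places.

Power ≈ 0.324

Standardized effect: d = |μ₁ − μ₀| / σ = |4.19 − 4.14| / 0.27 = 0.1852
Noncentrality parameter: δ = d·√n = 0.1852 × √102 = 1.8703
Two-sided α = 0.02 → critical value z_{0.01} = 2.326.
Power = Φ(δ − 2.326) + Φ(−δ − 2.326) = Φ(-0.456) + Φ(-4.197) = 0.3242 + 0.0000 = 0.3242.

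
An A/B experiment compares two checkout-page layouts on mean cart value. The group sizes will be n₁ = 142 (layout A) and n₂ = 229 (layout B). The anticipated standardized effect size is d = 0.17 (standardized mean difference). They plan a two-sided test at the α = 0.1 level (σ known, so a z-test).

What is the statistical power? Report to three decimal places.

Power ≈ 0.479

Noncentrality parameter: δ = d / √(1/n₁ + 1/n₂) = 0.17 / √(1/142 + 1/229) = 1.5916
Two-sided α = 0.1 → critical value z_{0.05} = 1.645.
Power = Φ(δ − 1.645) + Φ(−δ − 1.645) = Φ(-0.053) + Φ(-3.236) = 0.4788 + 0.0006 = 0.4794.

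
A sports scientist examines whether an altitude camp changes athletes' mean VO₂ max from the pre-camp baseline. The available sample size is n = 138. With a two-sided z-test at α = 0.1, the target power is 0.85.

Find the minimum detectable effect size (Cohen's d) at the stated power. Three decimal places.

d ≈ 0.228

Required noncentrality: δ = z_{0.05} + z_{0.15} = 1.645 + 1.036 = 2.681.
(Lower-tail contribution to power is negligible for δ > 0.)
δ = d·√n ⇒ d = δ/√n = 2.681/√138 = 0.2282.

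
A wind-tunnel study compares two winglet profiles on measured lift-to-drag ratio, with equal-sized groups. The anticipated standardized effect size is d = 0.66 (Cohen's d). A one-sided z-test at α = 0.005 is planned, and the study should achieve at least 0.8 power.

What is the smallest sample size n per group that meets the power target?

Set Φ(δ − 2.576) = 0.8; then δ − 2.576 = Φ⁻¹(0.8) = 0.842, giving δ = 3.417.
δ = d·√(n/2) ⇒ n = 2(δ/d)² = 2 × (3.417 / 0.66)² = 53.62.
Rounding up, n = 54 per group.

n = 54 per group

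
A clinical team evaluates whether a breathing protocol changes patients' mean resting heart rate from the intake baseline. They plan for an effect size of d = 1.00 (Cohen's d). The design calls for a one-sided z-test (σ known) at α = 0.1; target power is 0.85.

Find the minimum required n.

Set Φ(δ − 1.282) = 0.85; then δ − 1.282 = Φ⁻¹(0.85) = 1.036, giving δ = 2.318.
δ = d·√n ⇒ n = (δ/d)² = (2.318 / 1.00)² = 5.37.
Round up to the next whole unit.

n = 6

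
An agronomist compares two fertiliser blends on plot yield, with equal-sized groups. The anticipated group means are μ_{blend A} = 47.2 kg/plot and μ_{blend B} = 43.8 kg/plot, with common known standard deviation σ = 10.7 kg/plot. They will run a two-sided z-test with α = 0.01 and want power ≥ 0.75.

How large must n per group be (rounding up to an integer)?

n = 210 per group

Standardized effect: d = |μ_{blend A} − μ_{blend B}| / σ = |47.2 − 43.8| / 10.7 = 0.3178
Set Φ(δ − 2.576) = 0.75; then δ − 2.576 = Φ⁻¹(0.75) = 0.674, giving δ = 3.250.
(The Φ(−δ − z_{α/2}) term is vanishingly small for δ > 0 and is dropped in the standard sample-size formula.)
δ = d·√(n/2) ⇒ n = 2(δ/d)² = 2 × (3.250 / 0.3178)² = 209.26.
Round up to the next whole unit.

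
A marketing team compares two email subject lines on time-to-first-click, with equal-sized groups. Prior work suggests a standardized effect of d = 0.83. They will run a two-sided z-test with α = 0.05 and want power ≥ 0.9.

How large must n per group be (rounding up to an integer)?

n = 31 per group

For power 0.9 need Φ(δ − z_{0.025}) = 0.9, so δ = z_{0.025} + z_{0.10} = 1.960 + 1.282 = 3.242.
(For δ > 0 the lower-tail rejection region contributes negligibly to power, so the one-term inversion is standard.)
δ = d·√(n/2) ⇒ n = 2(δ/d)² = 2 × (3.242 / 0.83)² = 30.50.
Round up to the next whole unit.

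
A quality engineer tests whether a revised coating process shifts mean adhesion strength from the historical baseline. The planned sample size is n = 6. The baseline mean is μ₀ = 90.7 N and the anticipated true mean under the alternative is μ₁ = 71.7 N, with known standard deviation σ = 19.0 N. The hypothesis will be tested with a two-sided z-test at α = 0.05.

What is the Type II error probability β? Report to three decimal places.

Standardized effect: d = |μ₁ − μ₀| / σ = |71.7 − 90.7| / 19.0 = 1.0000
Noncentrality parameter: δ = d·√n = 1.0000 × √6 = 2.4495
Critical value for a two-sided test at α = 0.05: z_{α/2} = 1.960.
Power = Φ(δ − 1.960) + Φ(−δ − 1.960) = Φ(0.490) + Φ(-4.409) = 0.6878 + 0.0000 = 0.6878.
Type II error: β = 1 − power = 1 − 0.6878 = 0.3122.

β ≈ 0.312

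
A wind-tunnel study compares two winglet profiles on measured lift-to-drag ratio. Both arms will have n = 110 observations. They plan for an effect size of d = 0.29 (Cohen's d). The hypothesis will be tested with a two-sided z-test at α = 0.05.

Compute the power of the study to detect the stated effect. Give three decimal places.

Noncentrality parameter: δ = d·√(n/2) = 0.29 × √(110/2) = 2.1507
Two-sided α = 0.05 → critical value z_{0.025} = 1.960.
Power = Φ(δ − 1.960) + Φ(−δ − 1.960) = Φ(0.191) + Φ(-4.111) = 0.5756 + 0.0000 = 0.5757.

Power ≈ 0.576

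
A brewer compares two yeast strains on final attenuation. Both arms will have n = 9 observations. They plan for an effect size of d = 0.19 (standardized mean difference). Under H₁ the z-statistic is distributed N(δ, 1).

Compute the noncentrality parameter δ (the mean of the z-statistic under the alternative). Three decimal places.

δ ≈ 0.403

The noncentrality parameter scales effect size by the design's sample-size factor: δ = d·√(n/2) = 0.19 × √(9/2) = 0.4031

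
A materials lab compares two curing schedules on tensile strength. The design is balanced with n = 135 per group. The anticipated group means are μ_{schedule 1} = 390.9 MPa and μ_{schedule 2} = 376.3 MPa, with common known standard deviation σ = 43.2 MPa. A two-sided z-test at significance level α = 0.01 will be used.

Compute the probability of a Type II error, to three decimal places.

β ≈ 0.420

Standardized effect: d = |μ_{schedule 1} − μ_{schedule 2}| / σ = |390.9 − 376.3| / 43.2 = 0.3380
Noncentrality parameter: δ = d·√(n/2) = 0.3380 × √(135/2) = 2.7766
Two-sided α = 0.01 → critical value z_{0.005} = 2.576.
Power = Φ(δ − 2.576) + Φ(−δ − 2.576) = Φ(0.201) + Φ(-5.352) = 0.5796 + 0.0000 = 0.5796.
Type II error: β = 1 − power = 1 − 0.5796 = 0.4204.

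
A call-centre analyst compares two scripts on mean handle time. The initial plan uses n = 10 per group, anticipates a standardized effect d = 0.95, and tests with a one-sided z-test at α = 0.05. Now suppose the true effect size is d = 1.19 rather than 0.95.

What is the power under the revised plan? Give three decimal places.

Power ≈ 0.845

With d = 1.19: δ = d·√(n/2) = 1.19 × √(10/2) = 2.6609. Critical value z_{0.05} = 1.645.
Revised power = Φ(δ − 1.645) = Φ(1.016) = 0.8452.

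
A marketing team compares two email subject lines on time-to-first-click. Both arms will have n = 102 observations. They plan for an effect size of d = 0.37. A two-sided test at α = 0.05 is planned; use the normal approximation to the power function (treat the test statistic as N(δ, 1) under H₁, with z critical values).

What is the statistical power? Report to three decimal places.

Noncentrality parameter: δ = d·√(n/2) = 0.37 × √(102/2) = 2.6423
Critical value for a two-sided test at α = 0.05: z_{α/2} = 1.960.
Power = Φ(δ − 1.960) + Φ(−δ − 1.960) = Φ(0.682) + Φ(-4.602) = 0.7525 + 0.0000 = 0.7525.

Power ≈ 0.752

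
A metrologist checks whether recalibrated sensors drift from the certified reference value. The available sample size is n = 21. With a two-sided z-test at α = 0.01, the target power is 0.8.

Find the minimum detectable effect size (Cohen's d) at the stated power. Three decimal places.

d ≈ 0.746

Required noncentrality: δ = z_{0.005} + z_{0.20} = 2.576 + 0.842 = 3.417.
(Lower-tail contribution to power is negligible for δ > 0.)
δ = d·√n ⇒ d = δ/√n = 3.417/√21 = 0.7457.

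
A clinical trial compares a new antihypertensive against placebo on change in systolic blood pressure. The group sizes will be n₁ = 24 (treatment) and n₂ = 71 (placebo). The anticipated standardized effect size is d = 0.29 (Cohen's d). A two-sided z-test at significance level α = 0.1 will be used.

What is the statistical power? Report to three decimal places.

Noncentrality parameter: δ = d / √(1/n₁ + 1/n₂) = 0.29 / √(1/24 + 1/71) = 1.2282
Critical value for a two-sided test at α = 0.1: z_{α/2} = 1.645.
Power = Φ(δ − 1.645) + Φ(−δ − 1.645) = Φ(-0.417) + Φ(-2.873) = 0.3385 + 0.0020 = 0.3405.

Power ≈ 0.341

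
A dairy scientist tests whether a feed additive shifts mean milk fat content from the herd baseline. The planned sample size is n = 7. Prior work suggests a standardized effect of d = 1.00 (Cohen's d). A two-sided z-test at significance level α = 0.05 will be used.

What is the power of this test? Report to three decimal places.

Power ≈ 0.754

Noncentrality parameter: δ = d·√n = 1.00 × √7 = 2.6458
Critical value for a two-sided test at α = 0.05: z_{α/2} = 1.960.
Power = Φ(δ − 1.960) + Φ(−δ − 1.960) = Φ(0.686) + Φ(-4.606) = 0.7536 + 0.0000 = 0.7536.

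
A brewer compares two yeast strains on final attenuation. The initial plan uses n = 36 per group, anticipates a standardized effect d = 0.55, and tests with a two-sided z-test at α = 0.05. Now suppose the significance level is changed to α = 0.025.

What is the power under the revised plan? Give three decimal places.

Power ≈ 0.537

δ = d·√(n/2) = 0.55 × √(36/2) = 2.3335 (unchanged). New critical value: z_{0.0125} = 2.241.
Revised power = Φ(δ − 2.241) + Φ(−δ − 2.241) = Φ(0.092) + Φ(-4.575) = 0.5367 + 0.0000 = 0.5367.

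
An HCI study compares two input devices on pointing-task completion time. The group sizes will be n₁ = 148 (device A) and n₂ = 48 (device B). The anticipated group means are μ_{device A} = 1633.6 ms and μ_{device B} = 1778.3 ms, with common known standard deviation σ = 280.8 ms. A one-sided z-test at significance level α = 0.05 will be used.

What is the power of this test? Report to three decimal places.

Standardized effect: d = |μ_{device A} − μ_{device B}| / σ = |1633.6 − 1778.3| / 280.8 = 0.5153
Noncentrality parameter: δ = d / √(1/n₁ + 1/n₂) = 0.5153 / √(1/148 + 1/48) = 3.1024
One-sided α = 0.05 → critical value z_{0.05} = 1.645.
Power = Φ(δ − 1.645) = Φ(1.458) = 0.9275.

Power ≈ 0.928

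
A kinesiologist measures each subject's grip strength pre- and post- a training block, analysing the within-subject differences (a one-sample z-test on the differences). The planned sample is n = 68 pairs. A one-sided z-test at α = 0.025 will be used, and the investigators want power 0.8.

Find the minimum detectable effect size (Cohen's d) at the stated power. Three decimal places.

d ≈ 0.340

Need Φ(δ − 1.960) = 0.8, so δ = 1.960 + 0.842 = 2.802.
δ = d·√n ⇒ d = δ/√n = 2.802/√68 = 0.3397.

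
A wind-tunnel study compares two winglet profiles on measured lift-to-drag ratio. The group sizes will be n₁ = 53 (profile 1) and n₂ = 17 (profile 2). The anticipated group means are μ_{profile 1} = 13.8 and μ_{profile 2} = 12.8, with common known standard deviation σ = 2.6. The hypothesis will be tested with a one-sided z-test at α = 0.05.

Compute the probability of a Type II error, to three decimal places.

Standardized effect: d = |μ_{profile 1} − μ_{profile 2}| / σ = |13.8 − 12.8| / 2.6 = 0.3846
Noncentrality parameter: δ = d / √(1/n₁ + 1/n₂) = 0.3846 / √(1/53 + 1/17) = 1.3799
Critical value for a one-sided test at α = 0.05: z_α = 1.645.
Power = Φ(δ − 1.645) = Φ(-0.265) = 0.3955.
Type II error: β = 1 − power = 1 − 0.3955 = 0.6045.

β ≈ 0.604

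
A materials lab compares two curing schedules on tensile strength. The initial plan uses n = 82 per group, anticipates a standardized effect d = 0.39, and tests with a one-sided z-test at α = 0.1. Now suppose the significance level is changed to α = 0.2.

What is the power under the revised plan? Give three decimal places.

δ = d·√(n/2) = 0.39 × √(82/2) = 2.4972 (unchanged). New critical value: z_{0.2} = 0.842.
Revised power = P(Z > 0.842 − δ) = Φ(1.656) = 0.9511.

Power ≈ 0.951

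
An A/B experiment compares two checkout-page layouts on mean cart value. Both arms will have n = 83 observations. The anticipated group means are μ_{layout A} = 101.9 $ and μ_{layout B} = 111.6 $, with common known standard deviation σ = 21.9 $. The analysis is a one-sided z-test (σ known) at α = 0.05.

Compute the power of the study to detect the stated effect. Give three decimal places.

Power ≈ 0.887

Standardized effect: d = |μ_{layout A} − μ_{layout B}| / σ = |101.9 − 111.6| / 21.9 = 0.4429
Noncentrality parameter: δ = d·√(n/2) = 0.4429 × √(83/2) = 2.8533
One-sided α = 0.05 → critical value z_{0.05} = 1.645.
Power = Φ(δ − 1.645) = Φ(1.208) = 0.8866.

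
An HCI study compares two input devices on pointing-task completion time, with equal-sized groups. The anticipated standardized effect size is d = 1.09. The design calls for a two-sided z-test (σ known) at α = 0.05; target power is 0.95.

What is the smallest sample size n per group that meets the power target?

n = 22 per group

Set Φ(δ − 1.960) = 0.95; then δ − 1.960 = Φ⁻¹(0.95) = 1.645, giving δ = 3.605.
(Ignoring the negligible lower-tail rejection probability gives the usual closed-form inversion.)
δ = d·√(n/2) ⇒ n = 2(δ/d)² = 2 × (3.605 / 1.09)² = 21.87.
Round up to the next whole unit.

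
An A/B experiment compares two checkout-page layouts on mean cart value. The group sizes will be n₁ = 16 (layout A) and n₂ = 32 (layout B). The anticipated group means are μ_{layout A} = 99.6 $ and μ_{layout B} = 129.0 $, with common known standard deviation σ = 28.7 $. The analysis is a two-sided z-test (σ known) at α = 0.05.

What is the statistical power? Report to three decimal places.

Standardized effect: d = |μ_{layout A} − μ_{layout B}| / σ = |99.6 − 129.0| / 28.7 = 1.0244
Noncentrality parameter: δ = d / √(1/n₁ + 1/n₂) = 1.0244 / √(1/16 + 1/32) = 3.3456
Critical value for a two-sided test at α = 0.05: z_{α/2} = 1.960.
Power = Φ(δ − 1.960) + Φ(−δ − 1.960) = Φ(1.386) + Φ(-5.306) = 0.9171 + 0.0000 = 0.9171.

Power ≈ 0.917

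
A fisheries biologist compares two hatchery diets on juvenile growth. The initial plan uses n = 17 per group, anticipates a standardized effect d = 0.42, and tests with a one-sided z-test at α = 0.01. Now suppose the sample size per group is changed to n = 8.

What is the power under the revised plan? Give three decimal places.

With n = 8 per group: δ = d·√(n/2) = 0.42 × √(8/2) = 0.8400. Critical value z_{0.01} = 2.326.
Revised power = P(Z > 2.326 − δ) = Φ(-1.486) = 0.0686.

Power ≈ 0.069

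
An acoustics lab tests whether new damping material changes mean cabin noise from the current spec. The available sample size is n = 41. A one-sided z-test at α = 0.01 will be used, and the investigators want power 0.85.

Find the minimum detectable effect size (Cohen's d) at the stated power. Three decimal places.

Required noncentrality: δ = z_{0.01} + z_{0.15} = 2.326 + 1.036 = 3.363.
δ = d·√n ⇒ d = δ/√n = 3.363/√41 = 0.5252.

d ≈ 0.525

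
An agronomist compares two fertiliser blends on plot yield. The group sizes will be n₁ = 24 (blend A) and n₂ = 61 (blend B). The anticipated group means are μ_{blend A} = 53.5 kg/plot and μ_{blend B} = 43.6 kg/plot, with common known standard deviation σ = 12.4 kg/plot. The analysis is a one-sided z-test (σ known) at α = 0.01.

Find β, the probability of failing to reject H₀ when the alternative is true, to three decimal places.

β ≈ 0.162

Standardized effect: d = |μ_{blend A} − μ_{blend B}| / σ = |53.5 − 43.6| / 12.4 = 0.7984
Noncentrality parameter: δ = d / √(1/n₁ + 1/n₂) = 0.7984 / √(1/24 + 1/61) = 3.3134
Critical value for a one-sided test at α = 0.01: z_α = 2.326.
Power = P(Z > 2.326 − δ) = Φ(0.987) = 0.8382.
Type II error: β = 1 − power = 1 − 0.8382 = 0.1618.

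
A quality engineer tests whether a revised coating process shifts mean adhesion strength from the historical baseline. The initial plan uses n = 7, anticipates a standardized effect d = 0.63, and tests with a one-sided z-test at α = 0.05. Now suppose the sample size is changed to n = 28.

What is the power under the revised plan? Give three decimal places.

Power ≈ 0.954

With n = 28: δ = d·√n = 0.63 × √28 = 3.3336. Critical value z_{0.05} = 1.645.
Revised power = P(Z > 1.645 − δ) = Φ(1.689) = 0.9544.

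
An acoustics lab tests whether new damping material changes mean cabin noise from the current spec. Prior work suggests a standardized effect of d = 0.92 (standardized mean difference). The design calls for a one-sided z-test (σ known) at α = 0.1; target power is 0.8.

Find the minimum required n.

Set Φ(δ − 1.282) = 0.8; then δ − 1.282 = Φ⁻¹(0.8) = 0.842, giving δ = 2.123.
δ = d·√n ⇒ n = (δ/d)² = (2.123 / 0.92)² = 5.33.
Rounding up, n = 6.

n = 6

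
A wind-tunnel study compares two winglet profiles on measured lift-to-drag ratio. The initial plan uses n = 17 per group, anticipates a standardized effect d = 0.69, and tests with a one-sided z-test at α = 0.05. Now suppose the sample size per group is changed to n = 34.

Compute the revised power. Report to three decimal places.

Power ≈ 0.885

With n = 34 per group: δ = d·√(n/2) = 0.69 × √(34/2) = 2.8449. Critical value z_{0.05} = 1.645.
Revised power = Φ(δ − 1.645) = Φ(1.200) = 0.8849.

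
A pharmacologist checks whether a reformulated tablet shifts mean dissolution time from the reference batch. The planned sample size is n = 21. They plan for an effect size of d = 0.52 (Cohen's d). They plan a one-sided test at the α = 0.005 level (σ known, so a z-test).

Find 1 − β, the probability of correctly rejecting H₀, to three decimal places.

Power ≈ 0.424

Noncentrality parameter: δ = d·√n = 0.52 × √21 = 2.3829
Critical value for a one-sided test at α = 0.005: z_α = 2.576.
Power = Φ(δ − 2.576) = Φ(-0.193) = 0.4235.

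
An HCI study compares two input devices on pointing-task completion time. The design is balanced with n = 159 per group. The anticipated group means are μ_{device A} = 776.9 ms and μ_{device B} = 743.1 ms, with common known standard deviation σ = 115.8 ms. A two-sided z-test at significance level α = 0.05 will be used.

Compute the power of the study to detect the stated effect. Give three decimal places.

Power ≈ 0.740

Standardized effect: d = |μ_{device A} − μ_{device B}| / σ = |776.9 − 743.1| / 115.8 = 0.2919
Noncentrality parameter: δ = d·√(n/2) = 0.2919 × √(159/2) = 2.6025
Critical value for a two-sided test at α = 0.05: z_{α/2} = 1.960.
Power = Φ(δ − 1.960) + Φ(−δ − 1.960) = Φ(0.643) + Φ(-4.562) = 0.7397 + 0.0000 = 0.7397.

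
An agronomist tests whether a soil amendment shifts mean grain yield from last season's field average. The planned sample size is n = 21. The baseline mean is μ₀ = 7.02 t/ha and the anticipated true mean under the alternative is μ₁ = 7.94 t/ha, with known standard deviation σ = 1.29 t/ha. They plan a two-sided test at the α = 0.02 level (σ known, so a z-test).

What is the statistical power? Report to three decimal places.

Power ≈ 0.827

Standardized effect: d = |μ₁ − μ₀| / σ = |7.94 − 7.02| / 1.29 = 0.7132
Noncentrality parameter: δ = d·√n = 0.7132 × √21 = 3.2682
Critical value for a two-sided test at α = 0.02: z_{α/2} = 2.326.
Power = Φ(δ − 2.326) + Φ(−δ − 2.326) = Φ(0.942) + Φ(-5.595) = 0.8269 + 0.0000 = 0.8269.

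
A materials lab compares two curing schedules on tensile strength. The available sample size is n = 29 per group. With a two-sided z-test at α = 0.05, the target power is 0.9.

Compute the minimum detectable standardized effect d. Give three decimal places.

d ≈ 0.851

Required noncentrality: δ = z_{0.025} + z_{0.10} = 1.960 + 1.282 = 3.242.
(The second rejection-region term Φ(−δ − z_{α/2}) is negligible and dropped.)
δ = d·√(n/2) ⇒ d = δ/√(n/2) = 3.242/√(29/2) = 0.8513.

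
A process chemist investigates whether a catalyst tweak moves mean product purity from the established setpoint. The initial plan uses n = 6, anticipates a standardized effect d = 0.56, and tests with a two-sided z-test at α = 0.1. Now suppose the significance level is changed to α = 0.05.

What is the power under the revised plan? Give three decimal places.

Power ≈ 0.279

δ = d·√n = 0.56 × √6 = 1.3717 (unchanged). New critical value: z_{0.025} = 1.960.
Revised power = Φ(δ − 1.960) + Φ(−δ − 1.960) = Φ(-0.588) + Φ(-3.332) = 0.2782 + 0.0004 = 0.2786.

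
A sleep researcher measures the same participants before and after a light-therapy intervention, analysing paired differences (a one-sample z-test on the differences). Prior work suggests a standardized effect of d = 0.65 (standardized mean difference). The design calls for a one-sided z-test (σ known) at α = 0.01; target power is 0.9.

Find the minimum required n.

Set Φ(δ − 2.326) = 0.9; then δ − 2.326 = Φ⁻¹(0.9) = 1.282, giving δ = 3.608.
δ = d·√n ⇒ n = (δ/d)² = (3.608 / 0.65)² = 30.81.
Rounding up, n = 31.

n = 31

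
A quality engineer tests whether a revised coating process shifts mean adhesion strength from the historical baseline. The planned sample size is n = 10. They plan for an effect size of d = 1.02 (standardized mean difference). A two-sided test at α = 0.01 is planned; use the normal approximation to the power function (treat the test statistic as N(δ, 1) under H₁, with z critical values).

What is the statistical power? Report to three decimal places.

Power ≈ 0.742

Noncentrality parameter: δ = d·√n = 1.02 × √10 = 3.2255
Critical value for a two-sided test at α = 0.01: z_{α/2} = 2.576.
Power = Φ(δ − 2.576) + Φ(−δ − 2.576) = Φ(0.650) + Φ(-5.801) = 0.7421 + 0.0000 = 0.7421.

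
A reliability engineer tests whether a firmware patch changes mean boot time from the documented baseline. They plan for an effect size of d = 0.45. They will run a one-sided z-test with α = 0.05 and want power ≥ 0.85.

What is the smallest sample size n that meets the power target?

Set Φ(δ − 1.645) = 0.85; then δ − 1.645 = Φ⁻¹(0.85) = 1.036, giving δ = 2.681.
δ = d·√n ⇒ n = (δ/d)² = (2.681 / 0.45)² = 35.50.
Round up to the next whole unit.

n = 36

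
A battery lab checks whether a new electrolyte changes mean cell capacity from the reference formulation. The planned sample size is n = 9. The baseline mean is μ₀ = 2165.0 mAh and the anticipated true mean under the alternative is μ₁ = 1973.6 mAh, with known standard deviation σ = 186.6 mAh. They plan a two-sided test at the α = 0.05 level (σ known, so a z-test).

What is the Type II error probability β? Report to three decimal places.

β ≈ 0.132

Standardized effect: d = |μ₁ − μ₀| / σ = |1973.6 − 2165.0| / 186.6 = 1.0257
Noncentrality parameter: δ = d·√n = 1.0257 × √9 = 3.0772
Critical value for a two-sided test at α = 0.05: z_{α/2} = 1.960.
Power = Φ(δ − 1.960) + Φ(−δ − 1.960) = Φ(1.117) + Φ(-5.037) = 0.8680 + 0.0000 = 0.8680.
Type II error: β = 1 − power = 1 − 0.8680 = 0.1320.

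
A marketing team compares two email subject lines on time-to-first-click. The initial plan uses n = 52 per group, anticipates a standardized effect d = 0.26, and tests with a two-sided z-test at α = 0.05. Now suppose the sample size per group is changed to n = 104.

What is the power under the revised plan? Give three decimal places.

Power ≈ 0.466

With n = 104 per group: δ = d·√(n/2) = 0.26 × √(104/2) = 1.8749. Critical value z_{0.025} = 1.960.
Revised power = Φ(δ − 1.960) + Φ(−δ − 1.960) = Φ(-0.085) + Φ(-3.835) = 0.4661 + 0.0001 = 0.4662.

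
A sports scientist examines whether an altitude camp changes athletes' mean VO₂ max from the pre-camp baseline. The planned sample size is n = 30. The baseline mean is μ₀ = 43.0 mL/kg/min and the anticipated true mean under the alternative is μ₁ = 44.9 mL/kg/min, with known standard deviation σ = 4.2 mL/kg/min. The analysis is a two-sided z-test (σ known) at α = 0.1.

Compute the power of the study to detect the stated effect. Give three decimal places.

Power ≈ 0.798

Standardized effect: d = |μ₁ − μ₀| / σ = |44.9 − 43.0| / 4.2 = 0.4524
Noncentrality parameter: δ = d·√n = 0.4524 × √30 = 2.4778
Two-sided α = 0.1 → critical value z_{0.05} = 1.645.
Power = Φ(δ − 1.645) + Φ(−δ − 1.645) = Φ(0.833) + Φ(-4.123) = 0.7976 + 0.0000 = 0.7976.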